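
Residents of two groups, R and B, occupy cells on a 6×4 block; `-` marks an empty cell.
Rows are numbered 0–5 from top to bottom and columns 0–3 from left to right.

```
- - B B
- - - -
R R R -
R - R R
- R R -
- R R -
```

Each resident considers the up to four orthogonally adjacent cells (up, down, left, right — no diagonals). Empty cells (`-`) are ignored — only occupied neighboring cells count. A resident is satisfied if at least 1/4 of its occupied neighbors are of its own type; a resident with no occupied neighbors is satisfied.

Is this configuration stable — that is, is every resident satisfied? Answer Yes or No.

(0,2)B 1/1 ok
(0,3)B 1/1 ok
(2,0)R 2/2 ok
(2,1)R 2/2 ok
(2,2)R 2/2 ok
(3,0)R 1/1 ok
(3,2)R 3/3 ok
(3,3)R 1/1 ok
(4,1)R 2/2 ok
(4,2)R 3/3 ok
(5,1)R 2/2 ok
(5,2)R 2/2 ok
All meet the threshold, so the configuration is stable.

Yes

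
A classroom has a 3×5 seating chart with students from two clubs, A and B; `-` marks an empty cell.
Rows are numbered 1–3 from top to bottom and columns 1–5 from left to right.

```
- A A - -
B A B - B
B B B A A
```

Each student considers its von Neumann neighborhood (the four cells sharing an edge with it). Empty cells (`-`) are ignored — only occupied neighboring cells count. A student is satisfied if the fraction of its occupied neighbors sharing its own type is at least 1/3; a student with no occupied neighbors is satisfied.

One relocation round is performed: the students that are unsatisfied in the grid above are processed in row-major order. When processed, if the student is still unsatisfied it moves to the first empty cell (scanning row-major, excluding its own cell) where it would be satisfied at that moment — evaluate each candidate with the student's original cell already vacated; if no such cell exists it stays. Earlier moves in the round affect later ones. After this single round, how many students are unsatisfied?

0

Initially unsatisfied (in order): (2,2), (2,5).
  (2,2) → (1,1).
  (2,5) → (1,5).
Resulting grid:
A A A - B
B - B - -
B B B A A
All satisfied now.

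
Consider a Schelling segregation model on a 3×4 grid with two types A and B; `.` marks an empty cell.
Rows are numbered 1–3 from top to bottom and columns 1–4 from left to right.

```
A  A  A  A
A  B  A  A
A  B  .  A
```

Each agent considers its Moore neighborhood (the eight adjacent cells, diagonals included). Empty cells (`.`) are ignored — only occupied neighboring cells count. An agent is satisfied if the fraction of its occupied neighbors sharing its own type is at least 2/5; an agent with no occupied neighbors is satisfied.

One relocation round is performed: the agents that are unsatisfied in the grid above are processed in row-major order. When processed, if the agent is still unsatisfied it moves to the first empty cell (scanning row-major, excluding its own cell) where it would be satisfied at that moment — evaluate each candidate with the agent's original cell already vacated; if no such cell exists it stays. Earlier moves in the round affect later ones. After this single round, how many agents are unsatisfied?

Initially unsatisfied (in order): (2,2), (3,1), (3,2).
  (2,2): no empty cell satisfies it; stays.
  (3,1) → (3,3).
  (3,2) → (3,1).
Resulting grid:
A A A A
A B A A
B . A A
Unsatisfied now: (2,2).

1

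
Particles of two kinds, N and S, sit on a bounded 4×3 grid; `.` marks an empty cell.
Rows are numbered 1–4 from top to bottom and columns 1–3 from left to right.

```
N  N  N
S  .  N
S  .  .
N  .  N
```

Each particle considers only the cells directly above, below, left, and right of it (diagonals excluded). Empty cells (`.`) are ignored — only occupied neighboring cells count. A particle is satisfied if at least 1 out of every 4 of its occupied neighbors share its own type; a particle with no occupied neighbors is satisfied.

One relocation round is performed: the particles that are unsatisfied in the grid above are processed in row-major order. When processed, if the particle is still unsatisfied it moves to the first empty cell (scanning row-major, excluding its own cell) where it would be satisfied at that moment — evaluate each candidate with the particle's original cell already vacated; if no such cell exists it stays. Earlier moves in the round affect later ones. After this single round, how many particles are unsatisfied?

0

Initially unsatisfied (in order): (4,1).
  (4,1) → (2,2).
Resulting grid:
N N N
S N N
S . .
. . N
All satisfied now.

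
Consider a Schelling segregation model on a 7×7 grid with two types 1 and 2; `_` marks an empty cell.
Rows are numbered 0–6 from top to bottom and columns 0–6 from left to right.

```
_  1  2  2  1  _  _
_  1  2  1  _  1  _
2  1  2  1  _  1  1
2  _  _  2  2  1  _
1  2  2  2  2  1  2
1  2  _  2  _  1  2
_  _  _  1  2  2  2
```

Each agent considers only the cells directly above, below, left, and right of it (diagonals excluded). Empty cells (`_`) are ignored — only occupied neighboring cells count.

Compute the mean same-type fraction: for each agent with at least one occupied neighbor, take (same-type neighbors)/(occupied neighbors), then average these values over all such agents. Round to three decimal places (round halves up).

(0,1)1 1/2
(0,2)2 2/3
(0,3)2 1/3
(0,4)1 0/1
(1,1)1 2/3
(1,2)2 2/4
(1,3)1 1/3
(1,5)1 1/1
(2,0)2 1/2
(2,1)1 1/3
(2,2)2 1/3
(2,3)1 1/3
(2,5)1 3/3
(2,6)1 1/1
(3,0)2 1/2
(3,3)2 2/3
(3,4)2 2/3
(3,5)1 2/3
(4,0)1 1/3
(4,1)2 2/3
(4,2)2 2/2
(4,3)2 4/4
(4,4)2 2/3
(4,5)1 2/4
(4,6)2 1/2
(5,0)1 1/2
(5,1)2 1/2
(5,3)2 1/2
(5,5)1 1/3
(5,6)2 2/3
(6,3)1 0/2
(6,4)2 1/2
(6,5)2 2/3
(6,6)2 2/2
Sum over 34 agents: 1/2 + 2/3 + 1/3 + 0/1 + 2/3 + 2/4 + 1/3 + 1/1 + 1/2 + 1/3 + 1/3 + 1/3 + 3/3 + 1/1 + 1/2 + 2/3 + 2/3 + 2/3 + 1/3 + 2/3 + 2/2 + 4/4 + 2/3 + 2/4 + 1/2 + 1/2 + 1/2 + 1/2 + 1/3 + 2/3 + 0/2 + 1/2 + 2/3 + 2/2 = 58/3; mean = 58/3 ÷ 34 = 29/51 = 0.568627… → 0.569.

0.569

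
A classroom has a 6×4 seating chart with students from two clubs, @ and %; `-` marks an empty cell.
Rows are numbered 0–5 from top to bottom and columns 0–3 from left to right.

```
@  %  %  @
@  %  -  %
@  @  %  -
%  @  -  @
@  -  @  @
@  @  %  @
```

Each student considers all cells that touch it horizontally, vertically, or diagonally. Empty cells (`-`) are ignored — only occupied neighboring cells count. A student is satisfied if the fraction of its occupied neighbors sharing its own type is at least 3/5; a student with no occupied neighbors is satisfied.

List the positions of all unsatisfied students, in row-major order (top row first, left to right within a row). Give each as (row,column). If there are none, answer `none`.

Row 0: (0,0)@ 1/3 ✗ · (0,1)% 2/4 ✗ · (0,2)% 3/4 ✓ · (0,3)@ 0/2 ✗
Row 1: (1,0)@ 3/5 ✓ · (1,1)% 3/7 ✗ · (1,3)% 2/3 ✓
Row 2: (2,0)@ 3/5 ✓ · (2,1)@ 3/6 ✗ · (2,2)% 2/5 ✗
Row 3: (3,0)% 0/4 ✗ · (3,1)@ 4/6 ✓ · (3,3)@ 2/3 ✓
Row 4: (4,0)@ 3/4 ✓ · (4,2)@ 5/6 ✓ · (4,3)@ 3/4 ✓
Row 5: (5,0)@ 2/2 ✓ · (5,1)@ 3/4 ✓ · (5,2)% 0/4 ✗ · (5,3)@ 2/3 ✓

(0,0), (0,1), (0,3), (1,1), (2,1), (2,2), (3,0), (5,2)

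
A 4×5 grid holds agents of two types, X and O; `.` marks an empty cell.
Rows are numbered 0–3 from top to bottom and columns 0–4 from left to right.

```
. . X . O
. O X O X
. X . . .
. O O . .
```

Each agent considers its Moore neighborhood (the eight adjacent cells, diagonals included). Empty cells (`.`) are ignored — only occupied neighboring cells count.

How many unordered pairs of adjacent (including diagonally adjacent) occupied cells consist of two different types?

Scan each occupied cell's neighbors to the right and below (and the two forward diagonals) so each pair is counted once.
Row 0: X(0,2)–X(1,2)= X(0,2)–O(1,3)≠ X(0,2)–O(1,1)≠ O(0,4)–X(1,4)≠ O(0,4)–O(1,3)=  → 3/5 unlike.
Row 1: O(1,1)–X(1,2)≠ O(1,1)–X(2,1)≠ X(1,2)–O(1,3)≠ X(1,2)–X(2,1)= O(1,3)–X(1,4)≠  → 4/5 unlike.
Row 2: X(2,1)–O(3,1)≠ X(2,1)–O(3,2)≠  → 2/2 unlike.
Row 3: O(3,1)–O(3,2)=  → 0/1 unlike.
Total adjacent occupied pairs: 13; unlike-type pairs: 9.

9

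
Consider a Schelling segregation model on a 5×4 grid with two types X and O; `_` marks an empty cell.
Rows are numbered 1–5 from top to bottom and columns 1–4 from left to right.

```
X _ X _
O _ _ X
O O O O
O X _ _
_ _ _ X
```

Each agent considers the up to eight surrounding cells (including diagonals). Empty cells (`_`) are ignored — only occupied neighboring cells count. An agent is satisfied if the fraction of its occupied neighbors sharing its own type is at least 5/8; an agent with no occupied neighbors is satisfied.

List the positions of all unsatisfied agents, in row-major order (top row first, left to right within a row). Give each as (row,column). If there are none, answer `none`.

Row 1: (1,1)X 0/1 not · (1,3)X 1/1 satisfied
Row 2: (2,1)O 2/3 satisfied · (2,4)X 1/3 not
Row 3: (3,1)O 3/4 satisfied · (3,2)O 4/5 satisfied · (3,3)O 2/4 not · (3,4)O 1/2 not
Row 4: (4,1)O 2/3 satisfied · (4,2)X 0/4 not
Row 5: (5,4)X 0/0 satisfied

(1,1), (2,4), (3,3), (3,4), (4,2)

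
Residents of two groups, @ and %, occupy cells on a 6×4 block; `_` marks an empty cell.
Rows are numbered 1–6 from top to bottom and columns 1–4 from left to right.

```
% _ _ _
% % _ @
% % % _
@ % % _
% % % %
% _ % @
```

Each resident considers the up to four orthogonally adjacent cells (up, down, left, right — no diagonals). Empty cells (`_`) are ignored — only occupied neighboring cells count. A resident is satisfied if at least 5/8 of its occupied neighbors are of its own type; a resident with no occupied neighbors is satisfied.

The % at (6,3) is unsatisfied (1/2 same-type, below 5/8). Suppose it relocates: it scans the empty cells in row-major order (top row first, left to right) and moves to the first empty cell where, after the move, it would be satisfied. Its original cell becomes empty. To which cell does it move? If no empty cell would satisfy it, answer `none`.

Vacating (6,3). Empty cells in order:
  (1,2): 2/2 same-type → satisfied — stop here.

(1,2)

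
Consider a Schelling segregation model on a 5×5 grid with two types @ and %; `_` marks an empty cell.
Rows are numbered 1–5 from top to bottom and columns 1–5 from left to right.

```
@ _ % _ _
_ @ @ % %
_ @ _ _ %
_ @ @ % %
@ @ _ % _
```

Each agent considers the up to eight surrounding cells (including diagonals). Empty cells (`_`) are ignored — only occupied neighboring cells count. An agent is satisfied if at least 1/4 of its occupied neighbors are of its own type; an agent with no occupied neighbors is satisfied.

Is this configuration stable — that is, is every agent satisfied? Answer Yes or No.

Row 1: (1,1)@ 1/1 satisfied · (1,3)% 1/3 satisfied
Row 2: (2,2)@ 3/4 satisfied · (2,3)@ 2/4 satisfied · (2,4)% 3/4 satisfied · (2,5)% 2/2 satisfied
Row 3: (3,2)@ 4/4 satisfied · (3,5)% 4/4 satisfied
Row 4: (4,2)@ 4/4 satisfied · (4,3)@ 3/5 satisfied · (4,4)% 3/4 satisfied · (4,5)% 3/3 satisfied
Row 5: (5,1)@ 2/2 satisfied · (5,2)@ 3/3 satisfied · (5,4)% 2/3 satisfied
All meet the threshold, so the configuration is stable.

Yes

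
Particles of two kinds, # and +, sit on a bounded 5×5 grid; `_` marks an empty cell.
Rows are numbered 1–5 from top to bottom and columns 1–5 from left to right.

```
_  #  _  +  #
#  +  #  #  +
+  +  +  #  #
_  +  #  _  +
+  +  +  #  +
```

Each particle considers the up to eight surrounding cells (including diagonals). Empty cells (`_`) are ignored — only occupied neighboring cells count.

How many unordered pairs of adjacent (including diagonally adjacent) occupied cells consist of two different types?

26

Scan each occupied cell's neighbors to the right and below (and the two forward diagonals) so each pair is counted once.
Row 1: #(1,2)–+(2,2)≠ #(1,2)–#(2,3)= #(1,2)–#(2,1)= +(1,4)–#(1,5)≠ +(1,4)–#(2,4)≠ +(1,4)–+(2,5)= +(1,4)–#(2,3)≠ #(1,5)–+(2,5)≠ #(1,5)–#(2,4)=  → 5/9 unlike.
Row 2: #(2,1)–+(2,2)≠ #(2,1)–+(3,1)≠ #(2,1)–+(3,2)≠ +(2,2)–#(2,3)≠ +(2,2)–+(3,2)= +(2,2)–+(3,3)= +(2,2)–+(3,1)= #(2,3)–#(2,4)= #(2,3)–+(3,3)≠ #(2,3)–#(3,4)= #(2,3)–+(3,2)≠ #(2,4)–+(2,5)≠ #(2,4)–#(3,4)= #(2,4)–#(3,5)= #(2,4)–+(3,3)≠ +(2,5)–#(3,5)≠ +(2,5)–#(3,4)≠  → 10/17 unlike.
Row 3: +(3,1)–+(3,2)= +(3,1)–+(4,2)= +(3,2)–+(3,3)= +(3,2)–+(4,2)= +(3,2)–#(4,3)≠ +(3,3)–#(3,4)≠ +(3,3)–#(4,3)≠ +(3,3)–+(4,2)= #(3,4)–#(3,5)= #(3,4)–+(4,5)≠ #(3,4)–#(4,3)= #(3,5)–+(4,5)≠  → 5/12 unlike.
Row 4: +(4,2)–#(4,3)≠ +(4,2)–+(5,2)= +(4,2)–+(5,3)= +(4,2)–+(5,1)= #(4,3)–+(5,3)≠ #(4,3)–#(5,4)= #(4,3)–+(5,2)≠ +(4,5)–+(5,5)= +(4,5)–#(5,4)≠  → 4/9 unlike.
Row 5: +(5,1)–+(5,2)= +(5,2)–+(5,3)= +(5,3)–#(5,4)≠ #(5,4)–+(5,5)≠  → 2/4 unlike.
Total adjacent occupied pairs: 51; unlike-type pairs: 26.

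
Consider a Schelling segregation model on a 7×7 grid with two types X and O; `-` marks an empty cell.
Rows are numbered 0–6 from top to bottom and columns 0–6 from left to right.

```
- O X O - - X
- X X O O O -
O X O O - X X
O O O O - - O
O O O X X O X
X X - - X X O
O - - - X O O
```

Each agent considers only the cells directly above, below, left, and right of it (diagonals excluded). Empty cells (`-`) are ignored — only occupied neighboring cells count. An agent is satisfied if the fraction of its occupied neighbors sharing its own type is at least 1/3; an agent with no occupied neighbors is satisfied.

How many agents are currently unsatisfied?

7

Row 0: (0,1)O 0/2 ✗ · (0,2)X 1/3 ✓ · (0,3)O 1/2 ✓ · (0,6)X 0/0 ✓
Row 1: (1,1)X 2/3 ✓ · (1,2)X 2/4 ✓ · (1,3)O 3/4 ✓ · (1,4)O 2/2 ✓ · (1,5)O 1/2 ✓
Row 2: (2,0)O 1/2 ✓ · (2,1)X 1/4 ✗ · (2,2)O 2/4 ✓ · (2,3)O 3/3 ✓ · (2,5)X 1/2 ✓ · (2,6)X 1/2 ✓
Row 3: (3,0)O 3/3 ✓ · (3,1)O 3/4 ✓ · (3,2)O 4/4 ✓ · (3,3)O 2/3 ✓ · (3,6)O 0/2 ✗
Row 4: (4,0)O 2/3 ✓ · (4,1)O 3/4 ✓ · (4,2)O 2/3 ✓ · (4,3)X 1/3 ✓ · (4,4)X 2/3 ✓ · (4,5)O 0/3 ✗ · (4,6)X 0/3 ✗
Row 5: (5,0)X 1/3 ✓ · (5,1)X 1/2 ✓ · (5,4)X 3/3 ✓ · (5,5)X 1/4 ✗ · (5,6)O 1/3 ✓
Row 6: (6,0)O 0/1 ✗ · (6,4)X 1/2 ✓ · (6,5)O 1/3 ✓ · (6,6)O 2/2 ✓
Unsatisfied: (0,1), (2,1), (3,6), (4,5), (4,6), (5,5), (6,0) — 7 in total.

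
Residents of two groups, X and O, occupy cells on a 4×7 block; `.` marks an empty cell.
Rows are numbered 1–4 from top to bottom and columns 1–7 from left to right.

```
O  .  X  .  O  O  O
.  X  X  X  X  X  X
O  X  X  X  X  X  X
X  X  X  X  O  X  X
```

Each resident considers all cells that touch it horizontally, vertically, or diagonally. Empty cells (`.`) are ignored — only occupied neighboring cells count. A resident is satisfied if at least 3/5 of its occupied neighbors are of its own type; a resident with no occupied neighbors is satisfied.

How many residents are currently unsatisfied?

Row 1: (1,1)O 0/1 ✗ · (1,3)X 3/3 ✓ · (1,5)O 1/4 ✗ · (1,6)O 2/5 ✗ · (1,7)O 1/3 ✗
Row 2: (2,2)X 4/6 ✓ · (2,3)X 6/6 ✓ · (2,4)X 6/7 ✓ · (2,5)X 5/7 ✓ · (2,6)X 5/8 ✓ · (2,7)X 3/5 ✓
Row 3: (3,1)O 0/4 ✗ · (3,2)X 6/7 ✓ · (3,3)X 8/8 ✓ · (3,4)X 7/8 ✓ · (3,5)X 7/8 ✓ · (3,6)X 7/8 ✓ · (3,7)X 5/5 ✓
Row 4: (4,1)X 2/3 ✓ · (4,2)X 4/5 ✓ · (4,3)X 5/5 ✓ · (4,4)X 4/5 ✓ · (4,5)O 0/5 ✗ · (4,6)X 4/5 ✓ · (4,7)X 3/3 ✓
Unsatisfied: (1,1), (1,5), (1,6), (1,7), (3,1), (4,5) — 6 in total.

6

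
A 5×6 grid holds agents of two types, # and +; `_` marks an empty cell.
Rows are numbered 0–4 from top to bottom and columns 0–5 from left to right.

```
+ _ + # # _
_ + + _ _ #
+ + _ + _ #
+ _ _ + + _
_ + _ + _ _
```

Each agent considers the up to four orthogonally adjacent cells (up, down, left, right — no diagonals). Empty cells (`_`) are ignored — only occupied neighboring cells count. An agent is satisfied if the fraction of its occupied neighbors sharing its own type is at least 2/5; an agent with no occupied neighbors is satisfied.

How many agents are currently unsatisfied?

(0,0)+ 0/0 ok
(0,2)+ 1/2 ok
(0,3)# 1/2 ok
(0,4)# 1/1 ok
(1,1)+ 2/2 ok
(1,2)+ 2/2 ok
(1,5)# 1/1 ok
(2,0)+ 2/2 ok
(2,1)+ 2/2 ok
(2,3)+ 1/1 ok
(2,5)# 1/1 ok
(3,0)+ 1/1 ok
(3,3)+ 3/3 ok
(3,4)+ 1/1 ok
(4,1)+ 0/0 ok
(4,3)+ 1/1 ok
Every one meets the threshold.

0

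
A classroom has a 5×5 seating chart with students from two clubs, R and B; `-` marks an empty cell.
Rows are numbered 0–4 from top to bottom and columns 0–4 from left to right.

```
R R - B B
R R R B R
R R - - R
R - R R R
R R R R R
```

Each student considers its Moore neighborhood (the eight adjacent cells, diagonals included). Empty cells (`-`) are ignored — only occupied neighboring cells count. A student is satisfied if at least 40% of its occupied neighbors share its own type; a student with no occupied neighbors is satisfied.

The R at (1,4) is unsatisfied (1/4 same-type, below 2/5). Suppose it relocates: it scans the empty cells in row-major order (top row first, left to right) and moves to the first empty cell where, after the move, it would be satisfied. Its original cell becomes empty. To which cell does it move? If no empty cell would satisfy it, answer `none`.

Vacating (1,4). Empty cells in order:
  (0,2): 3/5 same-type → satisfied — stop here.

(0,2)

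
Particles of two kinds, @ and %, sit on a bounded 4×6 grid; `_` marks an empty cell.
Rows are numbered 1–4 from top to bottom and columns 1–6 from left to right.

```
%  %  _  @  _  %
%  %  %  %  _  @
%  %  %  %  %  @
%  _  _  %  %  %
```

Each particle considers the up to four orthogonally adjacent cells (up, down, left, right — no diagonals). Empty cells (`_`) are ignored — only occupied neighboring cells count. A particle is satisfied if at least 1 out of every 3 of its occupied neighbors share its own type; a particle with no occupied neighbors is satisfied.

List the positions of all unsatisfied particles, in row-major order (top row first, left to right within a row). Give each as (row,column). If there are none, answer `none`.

Row 1: (1,1)% 2/2 ok · (1,2)% 2/2 ok · (1,4)@ 0/1 unhappy · (1,6)% 0/1 unhappy
Row 2: (2,1)% 3/3 ok · (2,2)% 4/4 ok · (2,3)% 3/3 ok · (2,4)% 2/3 ok · (2,6)@ 1/2 ok
Row 3: (3,1)% 3/3 ok · (3,2)% 3/3 ok · (3,3)% 3/3 ok · (3,4)% 4/4 ok · (3,5)% 2/3 ok · (3,6)@ 1/3 ok
Row 4: (4,1)% 1/1 ok · (4,4)% 2/2 ok · (4,5)% 3/3 ok · (4,6)% 1/2 ok

(1,4), (1,6)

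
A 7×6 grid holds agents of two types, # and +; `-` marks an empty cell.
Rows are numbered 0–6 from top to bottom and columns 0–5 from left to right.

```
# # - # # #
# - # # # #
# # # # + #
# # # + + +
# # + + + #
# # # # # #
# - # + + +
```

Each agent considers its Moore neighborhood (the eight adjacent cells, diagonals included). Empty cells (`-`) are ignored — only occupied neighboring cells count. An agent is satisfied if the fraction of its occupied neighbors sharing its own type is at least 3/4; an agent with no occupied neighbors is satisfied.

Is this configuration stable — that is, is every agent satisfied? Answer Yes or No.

No

(0,0)# 2/2 satisfied
(0,1)# 3/3 satisfied
(0,3)# 4/4 satisfied
(0,4)# 5/5 satisfied
(0,5)# 3/3 satisfied
(1,0)# 4/4 satisfied
(1,2)# 6/6 satisfied
(1,3)# 6/7 satisfied
(1,4)# 7/8 satisfied
(1,5)# 4/5 satisfied
(2,0)# 4/4 satisfied
(2,1)# 7/7 satisfied
(2,2)# 6/7 satisfied
(2,3)# 5/8 not
(2,4)+ 3/8 not
(2,5)# 2/5 not
(3,0)# 5/5 satisfied
(3,1)# 7/8 satisfied
(3,2)# 5/8 not
(3,3)+ 5/8 not
(3,4)+ 5/8 not
(3,5)+ 3/5 not
(4,0)# 5/5 satisfied
(4,1)# 7/8 satisfied
(4,2)+ 2/8 not
(4,3)+ 4/8 not
(4,4)+ 4/8 not
(4,5)# 2/5 not
(5,0)# 4/4 satisfied
(5,1)# 6/7 satisfied
(5,2)# 4/7 not
(5,3)# 3/8 not
(5,4)# 3/8 not
(5,5)# 2/5 not
(6,0)# 2/2 satisfied
(6,2)# 3/4 satisfied
(6,3)+ 1/5 not
(6,4)+ 2/5 not
(6,5)+ 1/3 not
For instance (2,3) has only 5/8 same-type neighbors, below 3/4.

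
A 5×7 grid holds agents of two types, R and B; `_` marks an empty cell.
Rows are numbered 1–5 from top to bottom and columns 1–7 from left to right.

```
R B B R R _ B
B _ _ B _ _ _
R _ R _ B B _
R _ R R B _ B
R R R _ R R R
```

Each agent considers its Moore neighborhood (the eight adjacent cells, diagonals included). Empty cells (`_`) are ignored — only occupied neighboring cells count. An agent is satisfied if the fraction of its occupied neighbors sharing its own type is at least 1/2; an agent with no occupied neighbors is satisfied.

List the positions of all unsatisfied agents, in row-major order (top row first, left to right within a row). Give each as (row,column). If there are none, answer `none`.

(1,1)R 0/2 unhappy
(1,2)B 2/3 ok
(1,3)B 2/3 ok
(1,4)R 1/3 unhappy
(1,5)R 1/2 ok
(1,7)B 0/0 ok
(2,1)B 1/3 unhappy
(2,4)B 2/5 unhappy
(3,1)R 1/2 ok
(3,3)R 2/3 ok
(3,5)B 3/4 ok
(3,6)B 3/3 ok
(4,1)R 3/3 ok
(4,3)R 4/4 ok
(4,4)R 4/6 ok
(4,5)B 2/5 unhappy
(4,7)B 1/3 unhappy
(5,1)R 2/2 ok
(5,2)R 4/4 ok
(5,3)R 3/3 ok
(5,5)R 2/3 ok
(5,6)R 2/4 ok
(5,7)R 1/2 ok

(1,1), (1,4), (2,1), (2,4), (4,5), (4,7)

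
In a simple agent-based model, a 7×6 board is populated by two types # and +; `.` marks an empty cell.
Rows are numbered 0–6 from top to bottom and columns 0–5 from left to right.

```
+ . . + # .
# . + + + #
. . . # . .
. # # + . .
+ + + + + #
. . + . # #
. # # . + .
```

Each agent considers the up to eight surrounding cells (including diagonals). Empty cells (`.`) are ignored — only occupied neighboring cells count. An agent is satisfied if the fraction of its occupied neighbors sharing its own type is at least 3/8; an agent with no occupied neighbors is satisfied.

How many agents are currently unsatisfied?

(0,0)+ 0/1 ✗
(0,3)+ 3/4 ✓
(0,4)# 1/4 ✗
(1,0)# 0/1 ✗
(1,2)+ 2/3 ✓
(1,3)+ 3/5 ✓
(1,4)+ 2/5 ✓
(1,5)# 1/2 ✓
(2,3)# 1/5 ✗
(3,1)# 1/4 ✗
(3,2)# 2/6 ✗
(3,3)+ 3/5 ✓
(4,0)+ 1/2 ✓
(4,1)+ 3/5 ✓
(4,2)+ 4/6 ✓
(4,3)+ 4/6 ✓
(4,4)+ 2/5 ✓
(4,5)# 2/3 ✓
(5,2)+ 3/5 ✓
(5,4)# 2/5 ✓
(5,5)# 2/4 ✓
(6,1)# 1/2 ✓
(6,2)# 1/2 ✓
(6,4)+ 0/2 ✗
Unsatisfied: (0,0), (0,4), (1,0), (2,3), (3,1), (3,2), (6,4) — 7 in total.

7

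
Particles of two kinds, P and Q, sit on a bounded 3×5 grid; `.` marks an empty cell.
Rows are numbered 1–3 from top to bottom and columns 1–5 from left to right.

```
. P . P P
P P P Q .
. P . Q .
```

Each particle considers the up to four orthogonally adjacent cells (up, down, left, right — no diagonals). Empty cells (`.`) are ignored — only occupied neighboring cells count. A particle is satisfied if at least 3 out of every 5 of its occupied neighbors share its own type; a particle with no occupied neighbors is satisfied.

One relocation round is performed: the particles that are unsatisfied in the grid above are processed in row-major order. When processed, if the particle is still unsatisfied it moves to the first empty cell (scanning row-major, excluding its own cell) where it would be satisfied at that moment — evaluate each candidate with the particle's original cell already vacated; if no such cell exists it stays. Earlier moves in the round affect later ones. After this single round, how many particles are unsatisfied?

Initially unsatisfied (in order): (1,4), (2,3), (2,4).
  (1,4) → (1,1).
  (2,3) → (1,3).
  (2,4): now satisfied by earlier moves; stays.
Resulting grid:
P P P . P
P P . Q .
. P . Q .
All satisfied now.

0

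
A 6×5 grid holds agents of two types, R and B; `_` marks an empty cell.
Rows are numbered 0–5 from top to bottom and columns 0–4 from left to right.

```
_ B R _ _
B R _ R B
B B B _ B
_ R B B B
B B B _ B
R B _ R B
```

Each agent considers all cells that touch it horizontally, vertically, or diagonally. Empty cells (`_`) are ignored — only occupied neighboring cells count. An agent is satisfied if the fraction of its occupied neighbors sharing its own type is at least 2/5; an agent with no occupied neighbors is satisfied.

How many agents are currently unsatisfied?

6

Row 0: (0,1)B 1/3 unhappy · (0,2)R 2/3 ok
Row 1: (1,0)B 3/4 ok · (1,1)R 1/6 unhappy · (1,3)R 1/4 unhappy · (1,4)B 1/2 ok
Row 2: (2,0)B 2/4 ok · (2,1)B 4/6 ok · (2,2)B 3/6 ok · (2,4)B 3/4 ok
Row 3: (3,1)R 0/7 unhappy · (3,2)B 5/6 ok · (3,3)B 6/6 ok · (3,4)B 3/3 ok
Row 4: (4,0)B 2/4 ok · (4,1)B 4/6 ok · (4,2)B 4/6 ok · (4,4)B 3/4 ok
Row 5: (5,0)R 0/3 unhappy · (5,1)B 3/4 ok · (5,3)R 0/3 unhappy · (5,4)B 1/2 ok
Unsatisfied: (0,1), (1,1), (1,3), (3,1), (5,0), (5,3) — 6 in total.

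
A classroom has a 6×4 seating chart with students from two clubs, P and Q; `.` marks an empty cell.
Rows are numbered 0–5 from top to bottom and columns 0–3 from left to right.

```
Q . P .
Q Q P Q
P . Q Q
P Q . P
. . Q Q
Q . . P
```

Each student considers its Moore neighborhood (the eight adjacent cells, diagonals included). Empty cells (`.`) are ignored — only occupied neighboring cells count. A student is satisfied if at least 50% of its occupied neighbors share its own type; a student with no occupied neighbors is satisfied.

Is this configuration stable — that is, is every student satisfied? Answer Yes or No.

Row 0: (0,0)Q 2/2 satisfied · (0,2)P 1/3 not
Row 1: (1,0)Q 2/3 satisfied · (1,1)Q 3/6 satisfied · (1,2)P 1/5 not · (1,3)Q 2/4 satisfied
Row 2: (2,0)P 1/4 not · (2,2)Q 4/6 satisfied · (2,3)Q 2/4 satisfied
Row 3: (3,0)P 1/2 satisfied · (3,1)Q 2/4 satisfied · (3,3)P 0/4 not
Row 4: (4,2)Q 2/4 satisfied · (4,3)Q 1/3 not
Row 5: (5,0)Q 0/0 satisfied · (5,3)P 0/2 not
For instance (0,2) has only 1/3 same-type neighbors, below 1/2.

No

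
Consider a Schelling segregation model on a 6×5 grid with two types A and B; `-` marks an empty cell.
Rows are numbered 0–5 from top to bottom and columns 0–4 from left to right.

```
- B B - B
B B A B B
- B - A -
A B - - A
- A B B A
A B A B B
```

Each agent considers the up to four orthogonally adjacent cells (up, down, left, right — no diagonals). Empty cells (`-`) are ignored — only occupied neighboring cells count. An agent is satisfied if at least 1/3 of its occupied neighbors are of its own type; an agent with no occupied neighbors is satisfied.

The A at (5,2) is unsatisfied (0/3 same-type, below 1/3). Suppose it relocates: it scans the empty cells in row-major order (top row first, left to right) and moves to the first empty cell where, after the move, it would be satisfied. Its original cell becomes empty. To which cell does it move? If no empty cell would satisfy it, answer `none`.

(2,0)

Vacating (5,2). Empty cells in order:
  (0,0): 0/2 same-type → still unsatisfied.
  (0,3): 0/3 same-type → still unsatisfied.
  (2,0): 1/3 same-type → satisfied — stop here.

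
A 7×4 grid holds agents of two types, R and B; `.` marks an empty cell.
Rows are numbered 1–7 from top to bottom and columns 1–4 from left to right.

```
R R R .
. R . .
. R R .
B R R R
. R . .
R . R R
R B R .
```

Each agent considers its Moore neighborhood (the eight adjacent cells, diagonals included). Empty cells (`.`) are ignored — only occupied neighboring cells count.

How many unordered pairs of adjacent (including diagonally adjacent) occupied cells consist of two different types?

Scan each occupied cell's neighbors to the right and below (and the two forward diagonals) so each pair is counted once.
Row 1: R(1,1)–R(1,2)= R(1,1)–R(2,2)= R(1,2)–R(1,3)= R(1,2)–R(2,2)= R(1,3)–R(2,2)=  → 0/5 unlike.
Row 2: R(2,2)–R(3,2)= R(2,2)–R(3,3)=  → 0/2 unlike.
Row 3: R(3,2)–R(3,3)= R(3,2)–R(4,2)= R(3,2)–R(4,3)= R(3,2)–B(4,1)≠ R(3,3)–R(4,3)= R(3,3)–R(4,4)= R(3,3)–R(4,2)=  → 1/7 unlike.
Row 4: B(4,1)–R(4,2)≠ B(4,1)–R(5,2)≠ R(4,2)–R(4,3)= R(4,2)–R(5,2)= R(4,3)–R(4,4)= R(4,3)–R(5,2)=  → 2/6 unlike.
Row 5: R(5,2)–R(6,3)= R(5,2)–R(6,1)=  → 0/2 unlike.
Row 6: R(6,1)–R(7,1)= R(6,1)–B(7,2)≠ R(6,3)–R(6,4)= R(6,3)–R(7,3)= R(6,3)–B(7,2)≠ R(6,4)–R(7,3)=  → 2/6 unlike.
Row 7: R(7,1)–B(7,2)≠ B(7,2)–R(7,3)≠  → 2/2 unlike.
Total adjacent occupied pairs: 30; unlike-type pairs: 7.

7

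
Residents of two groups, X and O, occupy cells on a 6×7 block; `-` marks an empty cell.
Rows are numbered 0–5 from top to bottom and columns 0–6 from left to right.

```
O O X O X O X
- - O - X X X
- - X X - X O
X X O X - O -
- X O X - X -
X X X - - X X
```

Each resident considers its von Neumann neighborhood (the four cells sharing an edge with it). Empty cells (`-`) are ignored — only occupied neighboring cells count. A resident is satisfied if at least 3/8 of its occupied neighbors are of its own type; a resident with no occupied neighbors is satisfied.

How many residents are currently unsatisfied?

(0,0)O 1/1 satisfied
(0,1)O 1/2 satisfied
(0,2)X 0/3 not
(0,3)O 0/2 not
(0,4)X 1/3 not
(0,5)O 0/3 not
(0,6)X 1/2 satisfied
(1,2)O 0/2 not
(1,4)X 2/2 satisfied
(1,5)X 3/4 satisfied
(1,6)X 2/3 satisfied
(2,2)X 1/3 not
(2,3)X 2/2 satisfied
(2,5)X 1/3 not
(2,6)O 0/2 not
(3,0)X 1/1 satisfied
(3,1)X 2/3 satisfied
(3,2)O 1/4 not
(3,3)X 2/3 satisfied
(3,5)O 0/2 not
(4,1)X 2/3 satisfied
(4,2)O 1/4 not
(4,3)X 1/2 satisfied
(4,5)X 1/2 satisfied
(5,0)X 1/1 satisfied
(5,1)X 3/3 satisfied
(5,2)X 1/2 satisfied
(5,5)X 2/2 satisfied
(5,6)X 1/1 satisfied
Unsatisfied: (0,2), (0,3), (0,4), (0,5), (1,2), (2,2), (2,5), (2,6), (3,2), (3,5), (4,2) — 11 in total.

11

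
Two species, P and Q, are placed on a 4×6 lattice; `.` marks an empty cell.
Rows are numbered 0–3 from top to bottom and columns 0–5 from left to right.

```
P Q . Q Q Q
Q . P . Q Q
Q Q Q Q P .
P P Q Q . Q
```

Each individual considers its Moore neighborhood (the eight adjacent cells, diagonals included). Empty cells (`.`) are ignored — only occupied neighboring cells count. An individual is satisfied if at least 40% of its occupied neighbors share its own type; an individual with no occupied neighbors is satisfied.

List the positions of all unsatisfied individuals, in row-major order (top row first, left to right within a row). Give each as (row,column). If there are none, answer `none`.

(0,0), (0,1), (1,2), (2,4), (3,0), (3,1), (3,5)

Row 0: (0,0)P 0/2 ✗ · (0,1)Q 1/3 ✗ · (0,3)Q 2/3 ✓ · (0,4)Q 4/4 ✓ · (0,5)Q 3/3 ✓
Row 1: (1,0)Q 3/4 ✓ · (1,2)P 0/5 ✗ · (1,4)Q 5/6 ✓ · (1,5)Q 3/4 ✓
Row 2: (2,0)Q 2/4 ✓ · (2,1)Q 4/7 ✓ · (2,2)Q 4/6 ✓ · (2,3)Q 4/6 ✓ · (2,4)P 0/5 ✗
Row 3: (3,0)P 1/3 ✗ · (3,1)P 1/5 ✗ · (3,2)Q 4/5 ✓ · (3,3)Q 3/4 ✓ · (3,5)Q 0/1 ✗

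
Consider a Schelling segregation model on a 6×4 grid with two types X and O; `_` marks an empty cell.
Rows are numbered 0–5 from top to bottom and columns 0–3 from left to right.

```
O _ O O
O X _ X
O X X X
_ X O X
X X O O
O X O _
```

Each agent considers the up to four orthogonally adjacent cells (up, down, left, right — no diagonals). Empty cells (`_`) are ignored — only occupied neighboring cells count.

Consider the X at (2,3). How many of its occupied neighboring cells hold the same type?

3

Occupied neighbors of (2,3): (1,3)=X, (3,3)=X, (2,2)=X.
Same type (X): 3 of 3.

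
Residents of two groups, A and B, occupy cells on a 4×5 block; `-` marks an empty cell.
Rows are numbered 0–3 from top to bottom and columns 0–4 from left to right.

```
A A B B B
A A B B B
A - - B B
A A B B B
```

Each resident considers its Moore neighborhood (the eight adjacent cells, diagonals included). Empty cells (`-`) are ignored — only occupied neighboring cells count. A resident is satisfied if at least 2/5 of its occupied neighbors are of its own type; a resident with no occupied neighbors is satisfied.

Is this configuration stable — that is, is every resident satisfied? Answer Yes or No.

Yes

(0,0)A 3/3 ok
(0,1)A 3/5 ok
(0,2)B 3/5 ok
(0,3)B 5/5 ok
(0,4)B 3/3 ok
(1,0)A 4/4 ok
(1,1)A 4/6 ok
(1,2)B 4/6 ok
(1,3)B 7/7 ok
(1,4)B 5/5 ok
(2,0)A 4/4 ok
(2,3)B 7/7 ok
(2,4)B 5/5 ok
(3,0)A 2/2 ok
(3,1)A 2/3 ok
(3,2)B 2/3 ok
(3,3)B 4/4 ok
(3,4)B 3/3 ok
All meet the threshold, so the configuration is stable.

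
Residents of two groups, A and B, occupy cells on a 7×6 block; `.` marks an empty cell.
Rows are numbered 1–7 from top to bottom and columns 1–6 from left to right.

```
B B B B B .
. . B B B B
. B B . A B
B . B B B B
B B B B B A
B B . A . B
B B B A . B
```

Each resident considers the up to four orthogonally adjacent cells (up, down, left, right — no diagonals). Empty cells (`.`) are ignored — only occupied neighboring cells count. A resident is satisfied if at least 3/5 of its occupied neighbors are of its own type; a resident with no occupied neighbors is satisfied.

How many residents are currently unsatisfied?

Row 1: (1,1)B 1/1 satisfied · (1,2)B 2/2 satisfied · (1,3)B 3/3 satisfied · (1,4)B 3/3 satisfied · (1,5)B 2/2 satisfied
Row 2: (2,3)B 3/3 satisfied · (2,4)B 3/3 satisfied · (2,5)B 3/4 satisfied · (2,6)B 2/2 satisfied
Row 3: (3,2)B 1/1 satisfied · (3,3)B 3/3 satisfied · (3,5)A 0/3 not · (3,6)B 2/3 satisfied
Row 4: (4,1)B 1/1 satisfied · (4,3)B 3/3 satisfied · (4,4)B 3/3 satisfied · (4,5)B 3/4 satisfied · (4,6)B 2/3 satisfied
Row 5: (5,1)B 3/3 satisfied · (5,2)B 3/3 satisfied · (5,3)B 3/3 satisfied · (5,4)B 3/4 satisfied · (5,5)B 2/3 satisfied · (5,6)A 0/3 not
Row 6: (6,1)B 3/3 satisfied · (6,2)B 3/3 satisfied · (6,4)A 1/2 not · (6,6)B 1/2 not
Row 7: (7,1)B 2/2 satisfied · (7,2)B 3/3 satisfied · (7,3)B 1/2 not · (7,4)A 1/2 not · (7,6)B 1/1 satisfied
Unsatisfied: (3,5), (5,6), (6,4), (6,6), (7,3), (7,4) — 6 in total.

6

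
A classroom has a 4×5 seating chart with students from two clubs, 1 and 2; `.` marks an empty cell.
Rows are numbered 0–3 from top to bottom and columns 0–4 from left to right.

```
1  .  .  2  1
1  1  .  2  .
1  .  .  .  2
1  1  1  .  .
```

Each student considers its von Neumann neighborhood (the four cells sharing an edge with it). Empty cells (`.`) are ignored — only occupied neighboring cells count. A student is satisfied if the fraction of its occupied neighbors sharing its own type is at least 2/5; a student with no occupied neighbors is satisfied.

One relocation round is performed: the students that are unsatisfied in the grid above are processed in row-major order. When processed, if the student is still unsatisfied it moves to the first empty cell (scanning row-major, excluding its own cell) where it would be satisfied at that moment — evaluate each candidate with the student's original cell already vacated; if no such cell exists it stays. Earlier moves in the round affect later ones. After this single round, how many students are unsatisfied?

Initially unsatisfied (in order): (0,4).
  (0,4) → (0,1).
Resulting grid:
1 1 . 2 .
1 1 . 2 .
1 . . . 2
1 1 1 . .
All satisfied now.

0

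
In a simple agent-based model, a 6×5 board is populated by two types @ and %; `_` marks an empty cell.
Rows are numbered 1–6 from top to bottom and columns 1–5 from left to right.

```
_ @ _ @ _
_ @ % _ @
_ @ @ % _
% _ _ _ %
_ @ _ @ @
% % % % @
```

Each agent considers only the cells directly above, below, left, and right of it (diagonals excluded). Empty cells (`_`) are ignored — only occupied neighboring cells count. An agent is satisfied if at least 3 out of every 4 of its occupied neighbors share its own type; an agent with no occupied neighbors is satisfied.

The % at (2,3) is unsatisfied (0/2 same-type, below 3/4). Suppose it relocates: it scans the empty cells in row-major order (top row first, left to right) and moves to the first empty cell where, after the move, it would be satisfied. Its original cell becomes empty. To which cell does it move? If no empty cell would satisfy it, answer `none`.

Vacating (2,3). Empty cells in order:
  (1,1): 0/1 same-type → still unsatisfied.
  (1,3): 0/2 same-type → still unsatisfied.
  (1,5): 0/2 same-type → still unsatisfied.
  (2,1): 0/1 same-type → still unsatisfied.
  (2,4): 1/3 same-type → still unsatisfied.
  (3,1): 1/2 same-type → still unsatisfied.
  (3,5): 2/3 same-type → still unsatisfied.
  (4,2): 1/3 same-type → still unsatisfied.
  (4,3): 0/1 same-type → still unsatisfied.
  (4,4): 2/3 same-type → still unsatisfied.
  (5,1): 2/3 same-type → still unsatisfied.
  (5,3): 1/3 same-type → still unsatisfied.

none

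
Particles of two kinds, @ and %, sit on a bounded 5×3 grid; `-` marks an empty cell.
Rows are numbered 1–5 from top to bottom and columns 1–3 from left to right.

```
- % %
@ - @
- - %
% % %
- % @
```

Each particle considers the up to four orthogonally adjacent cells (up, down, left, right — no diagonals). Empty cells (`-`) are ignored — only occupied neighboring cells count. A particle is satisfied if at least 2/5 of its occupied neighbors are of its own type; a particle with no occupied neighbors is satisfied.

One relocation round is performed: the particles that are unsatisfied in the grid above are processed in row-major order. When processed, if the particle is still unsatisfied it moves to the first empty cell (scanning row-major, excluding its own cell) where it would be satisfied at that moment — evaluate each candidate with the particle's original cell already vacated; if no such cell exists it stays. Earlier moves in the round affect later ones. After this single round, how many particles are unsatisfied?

Initially unsatisfied (in order): (2,3), (5,3).
  (2,3) → (1,1).
  (5,3) → (2,2).
Resulting grid:
@ % %
@ @ -
- - %
% % %
- % -
Unsatisfied now: (1,2).

1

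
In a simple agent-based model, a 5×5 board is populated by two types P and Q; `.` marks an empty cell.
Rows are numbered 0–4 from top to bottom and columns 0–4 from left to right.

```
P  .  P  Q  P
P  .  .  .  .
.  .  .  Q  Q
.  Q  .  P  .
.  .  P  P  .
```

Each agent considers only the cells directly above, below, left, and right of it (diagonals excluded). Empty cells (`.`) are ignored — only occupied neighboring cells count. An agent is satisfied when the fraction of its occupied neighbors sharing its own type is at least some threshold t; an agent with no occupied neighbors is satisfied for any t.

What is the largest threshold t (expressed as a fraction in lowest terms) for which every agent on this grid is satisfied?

0/1

Row 0: (0,0)P 1/1 · (0,2)P 0/1 · (0,3)Q 0/2 · (0,4)P 0/1
Row 1: (1,0)P 1/1
Row 2: (2,3)Q 1/2 · (2,4)Q 1/1
Row 3: (3,1)Q — no occupied neighbors · (3,3)P 1/2
Row 4: (4,2)P 1/1 · (4,3)P 2/2
The smallest same-type fraction is 0/1 at (0,2), which reduces to 0/1. Any threshold above that leaves this agent unsatisfied.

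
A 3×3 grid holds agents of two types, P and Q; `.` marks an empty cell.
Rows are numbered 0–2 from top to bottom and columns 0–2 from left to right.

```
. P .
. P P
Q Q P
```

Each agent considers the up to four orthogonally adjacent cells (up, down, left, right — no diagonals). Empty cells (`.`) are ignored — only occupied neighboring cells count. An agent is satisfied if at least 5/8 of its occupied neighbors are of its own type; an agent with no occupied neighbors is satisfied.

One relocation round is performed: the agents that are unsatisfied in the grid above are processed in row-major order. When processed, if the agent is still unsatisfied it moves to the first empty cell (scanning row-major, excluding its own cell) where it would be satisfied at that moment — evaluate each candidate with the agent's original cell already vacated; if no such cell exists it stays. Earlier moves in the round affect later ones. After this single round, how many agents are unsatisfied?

Initially unsatisfied (in order): (2,1), (2,2).
  (2,1): no empty cell satisfies it; stays.
  (2,2) → (0,0).
Resulting grid:
P P .
. P P
Q Q .
Unsatisfied now: (2,1).

1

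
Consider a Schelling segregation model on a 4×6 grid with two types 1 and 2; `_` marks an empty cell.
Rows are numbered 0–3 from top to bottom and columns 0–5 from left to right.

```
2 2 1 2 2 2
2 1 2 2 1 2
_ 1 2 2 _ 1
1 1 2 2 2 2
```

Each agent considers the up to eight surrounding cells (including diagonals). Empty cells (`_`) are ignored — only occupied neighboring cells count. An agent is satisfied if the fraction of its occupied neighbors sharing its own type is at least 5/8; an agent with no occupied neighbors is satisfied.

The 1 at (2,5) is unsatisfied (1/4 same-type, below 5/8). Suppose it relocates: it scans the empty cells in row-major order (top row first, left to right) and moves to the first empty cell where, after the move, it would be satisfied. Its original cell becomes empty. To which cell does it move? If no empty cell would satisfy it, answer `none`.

Vacating (2,5). Empty cells in order:
  (2,0): 4/5 same-type → satisfied — stop here.

(2,0)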